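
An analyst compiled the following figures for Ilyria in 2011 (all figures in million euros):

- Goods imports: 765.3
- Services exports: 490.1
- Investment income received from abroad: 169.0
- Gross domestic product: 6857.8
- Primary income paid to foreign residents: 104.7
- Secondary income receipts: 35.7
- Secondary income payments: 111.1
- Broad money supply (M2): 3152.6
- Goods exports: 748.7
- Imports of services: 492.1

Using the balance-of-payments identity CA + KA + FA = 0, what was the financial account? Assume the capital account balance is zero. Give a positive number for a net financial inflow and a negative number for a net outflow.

Goods balance = 748.7 - 765.3 = -16.6
Services balance = 490.1 - 492.1 = -2.0
Trade balance (goods + services) = -16.6 + (-2.0) = -18.6
Net primary income = 169.0 - 104.7 = 64.3
Net secondary income = 35.7 - 111.1 = -75.4
Current account = -18.6 + 64.3 + (-75.4) = -29.7
Financial account = -(-29.7) = 29.7

29.7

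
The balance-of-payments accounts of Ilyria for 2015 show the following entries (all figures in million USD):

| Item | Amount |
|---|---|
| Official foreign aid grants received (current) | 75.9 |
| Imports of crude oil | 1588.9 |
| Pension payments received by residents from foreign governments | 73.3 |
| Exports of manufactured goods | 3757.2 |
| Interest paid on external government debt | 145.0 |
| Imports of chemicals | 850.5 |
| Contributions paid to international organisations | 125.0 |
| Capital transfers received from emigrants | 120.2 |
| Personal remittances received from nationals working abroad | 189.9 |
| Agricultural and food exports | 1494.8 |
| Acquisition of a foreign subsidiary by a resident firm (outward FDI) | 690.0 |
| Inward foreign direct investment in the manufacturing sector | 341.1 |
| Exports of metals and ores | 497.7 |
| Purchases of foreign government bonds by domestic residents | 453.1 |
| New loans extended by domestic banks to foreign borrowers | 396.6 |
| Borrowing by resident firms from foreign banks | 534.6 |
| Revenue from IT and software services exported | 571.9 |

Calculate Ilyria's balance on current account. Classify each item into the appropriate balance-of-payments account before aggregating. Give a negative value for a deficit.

3951.3

Goods: 3757.2 + 497.7 + 1494.8 - 850.5 - 1588.9 = 3310.3
Services: 571.9
Primary income: -145.0
Secondary income: 73.3 - 125.0 + 75.9 + 189.9 = 214.1
Current account = 3310.3 + 571.9 + (-145.0) + 214.1 = 3951.3
(Excluded from the current account — capital account: capital transfers received from emigrants 120.2; financial account: acquisition of a foreign subsidiary by a resident firm (outward FDI) 690.0, inward foreign direct investment in the manufacturing sector 341.1, purchases of foreign government bonds by domestic residents 453.1, new loans extended by domestic banks to foreign borrowers 396.6, borrowing by resident firms from foreign banks 534.6.)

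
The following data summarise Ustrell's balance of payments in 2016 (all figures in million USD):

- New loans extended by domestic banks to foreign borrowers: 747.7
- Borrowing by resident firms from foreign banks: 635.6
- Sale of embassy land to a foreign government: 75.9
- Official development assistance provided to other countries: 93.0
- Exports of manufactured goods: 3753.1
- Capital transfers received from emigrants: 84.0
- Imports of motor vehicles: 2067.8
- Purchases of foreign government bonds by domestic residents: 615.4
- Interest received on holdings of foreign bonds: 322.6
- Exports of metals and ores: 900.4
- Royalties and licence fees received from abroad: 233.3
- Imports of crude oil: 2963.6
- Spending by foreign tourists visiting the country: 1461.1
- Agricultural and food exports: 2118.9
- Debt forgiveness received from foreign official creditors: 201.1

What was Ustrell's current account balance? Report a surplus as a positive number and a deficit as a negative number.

Goods: 900.4 - 2963.6 - 2067.8 + 2118.9 + 3753.1 = 1741.0
Services: 1461.1 + 233.3 = 1694.4
Primary income: 322.6
Secondary income: -93.0
Current account = 1741.0 + 1694.4 + 322.6 + (-93.0) = 3665.0
(Excluded from the current account — financial account: new loans extended by domestic banks to foreign borrowers 747.7, borrowing by resident firms from foreign banks 635.6, purchases of foreign government bonds by domestic residents 615.4; capital account: sale of embassy land to a foreign government 75.9, capital transfers received from emigrants 84.0, debt forgiveness received from foreign official creditors 201.1.)

3665.0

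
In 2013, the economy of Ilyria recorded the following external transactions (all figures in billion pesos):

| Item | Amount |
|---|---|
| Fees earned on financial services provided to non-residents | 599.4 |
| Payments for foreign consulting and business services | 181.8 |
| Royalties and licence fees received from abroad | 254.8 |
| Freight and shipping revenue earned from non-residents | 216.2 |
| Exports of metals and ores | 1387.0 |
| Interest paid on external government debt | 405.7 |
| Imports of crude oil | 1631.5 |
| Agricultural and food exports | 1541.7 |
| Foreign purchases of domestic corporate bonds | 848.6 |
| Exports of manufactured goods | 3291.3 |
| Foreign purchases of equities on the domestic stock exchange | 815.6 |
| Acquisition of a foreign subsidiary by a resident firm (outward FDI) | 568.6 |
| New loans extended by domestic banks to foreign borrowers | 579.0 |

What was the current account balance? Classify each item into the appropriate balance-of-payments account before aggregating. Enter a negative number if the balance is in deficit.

5071.4

Goods: 1387.0 + 3291.3 - 1631.5 + 1541.7 = 4588.5
Services: 254.8 + 599.4 - 181.8 + 216.2 = 888.6
Primary income: -405.7
Current account = 4588.5 + 888.6 + (-405.7) = 5071.4
(Excluded from the current account — financial account: foreign purchases of domestic corporate bonds 848.6, foreign purchases of equities on the domestic stock exchange 815.6, acquisition of a foreign subsidiary by a resident firm (outward FDI) 568.6, new loans extended by domestic banks to foreign borrowers 579.0.)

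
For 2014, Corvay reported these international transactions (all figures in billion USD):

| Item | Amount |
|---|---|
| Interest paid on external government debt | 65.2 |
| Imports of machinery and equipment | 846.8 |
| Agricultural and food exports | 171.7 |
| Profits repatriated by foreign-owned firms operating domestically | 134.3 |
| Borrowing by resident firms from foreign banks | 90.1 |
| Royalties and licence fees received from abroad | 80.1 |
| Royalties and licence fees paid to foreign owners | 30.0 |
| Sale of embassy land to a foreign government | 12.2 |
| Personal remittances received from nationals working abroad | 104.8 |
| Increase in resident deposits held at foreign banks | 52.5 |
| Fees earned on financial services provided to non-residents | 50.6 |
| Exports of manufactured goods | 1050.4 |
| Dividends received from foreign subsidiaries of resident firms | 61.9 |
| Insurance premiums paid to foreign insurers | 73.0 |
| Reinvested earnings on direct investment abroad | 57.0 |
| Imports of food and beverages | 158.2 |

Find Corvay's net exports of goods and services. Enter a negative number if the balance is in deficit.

244.8

Goods: 1050.4 - 846.8 - 158.2 + 171.7 = 217.1
Services: -73.0 - 30.0 + 50.6 + 80.1 = 27.7
Trade balance = 217.1 + 27.7 = 244.8
(Excluded from the trade balance — primary income: interest paid on external government debt 65.2, profits repatriated by foreign-owned firms operating domestically 134.3, dividends received from foreign subsidiaries of resident firms 61.9, reinvested earnings on direct investment abroad 57.0; financial account: borrowing by resident firms from foreign banks 90.1, increase in resident deposits held at foreign banks 52.5; capital account: sale of embassy land to a foreign government 12.2; secondary income: personal remittances received from nationals working abroad 104.8.)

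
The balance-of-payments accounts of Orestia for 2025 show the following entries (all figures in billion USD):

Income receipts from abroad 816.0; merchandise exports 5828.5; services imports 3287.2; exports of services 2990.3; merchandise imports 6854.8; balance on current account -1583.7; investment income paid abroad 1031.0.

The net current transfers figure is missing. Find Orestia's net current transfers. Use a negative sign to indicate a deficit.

Current account = goods balance + services balance + net primary income + net secondary income
Sum of the known components = -1538.2
Net current transfers = CA - (known components) = -1583.7 - (-1538.2) = -45.5

-45.5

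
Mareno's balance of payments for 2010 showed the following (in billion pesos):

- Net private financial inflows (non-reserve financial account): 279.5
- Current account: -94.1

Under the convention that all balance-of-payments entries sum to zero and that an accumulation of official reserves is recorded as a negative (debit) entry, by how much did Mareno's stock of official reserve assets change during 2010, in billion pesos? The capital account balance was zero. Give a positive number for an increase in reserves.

185.4

Official reserve transactions balance = -((-94.1) + 279.5) = -185.4
An accumulation of reserves is recorded as a debit (negative entry), so the change in the stock of reserves is the negative of that balance.
Change in official reserves = -(-185.4) = 185.4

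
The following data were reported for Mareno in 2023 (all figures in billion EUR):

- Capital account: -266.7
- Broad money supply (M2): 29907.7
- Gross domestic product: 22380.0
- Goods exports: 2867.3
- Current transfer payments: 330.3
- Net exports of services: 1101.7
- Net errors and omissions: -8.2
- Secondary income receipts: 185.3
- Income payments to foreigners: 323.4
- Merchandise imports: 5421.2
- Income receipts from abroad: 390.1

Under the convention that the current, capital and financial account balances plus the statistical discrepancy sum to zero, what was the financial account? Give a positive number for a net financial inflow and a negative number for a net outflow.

Goods balance = 2867.3 - 5421.2 = -2553.9
Services balance = 1101.7
Trade balance (goods + services) = -2553.9 + 1101.7 = -1452.2
Net primary income = 390.1 - 323.4 = 66.7
Net secondary income = 185.3 - 330.3 = -145.0
Current account = -1452.2 + 66.7 + (-145.0) = -1530.5
Financial account = -(-1530.5 + (-266.7) + (-8.2)) = 1805.4

1805.4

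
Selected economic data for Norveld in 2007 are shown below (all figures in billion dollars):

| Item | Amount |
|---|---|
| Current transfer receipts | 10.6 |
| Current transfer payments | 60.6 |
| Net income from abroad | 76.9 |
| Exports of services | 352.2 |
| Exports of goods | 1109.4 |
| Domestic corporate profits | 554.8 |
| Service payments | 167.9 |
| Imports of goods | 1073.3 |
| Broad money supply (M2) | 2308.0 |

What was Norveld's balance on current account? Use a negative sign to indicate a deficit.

Goods balance = 1109.4 - 1073.3 = 36.1
Services balance = 352.2 - 167.9 = 184.3
Trade balance (goods + services) = 36.1 + 184.3 = 220.4
Net primary income = 76.9
Net secondary income = 10.6 - 60.6 = -50.0
Current account = 220.4 + 76.9 + (-50.0) = 247.3

247.3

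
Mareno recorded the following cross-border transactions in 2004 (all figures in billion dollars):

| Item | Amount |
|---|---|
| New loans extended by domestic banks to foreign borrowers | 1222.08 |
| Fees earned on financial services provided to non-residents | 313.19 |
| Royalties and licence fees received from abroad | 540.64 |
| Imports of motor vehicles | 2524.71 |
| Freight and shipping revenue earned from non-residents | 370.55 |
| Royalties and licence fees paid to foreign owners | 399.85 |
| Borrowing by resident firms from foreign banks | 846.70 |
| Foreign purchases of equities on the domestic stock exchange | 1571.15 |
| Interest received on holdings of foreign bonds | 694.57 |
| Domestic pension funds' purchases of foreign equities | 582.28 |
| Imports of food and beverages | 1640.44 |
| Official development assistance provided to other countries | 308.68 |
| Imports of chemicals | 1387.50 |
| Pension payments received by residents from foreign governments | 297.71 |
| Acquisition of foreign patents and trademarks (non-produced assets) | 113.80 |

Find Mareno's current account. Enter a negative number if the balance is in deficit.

-4044.52

Goods: -1387.50 - 1640.44 - 2524.71 = -5552.65
Services: 313.19 + 540.64 + 370.55 - 399.85 = 824.53
Primary income: 694.57
Secondary income: -308.68 + 297.71 = -10.97
Current account = (-5552.65) + 824.53 + 694.57 + (-10.97) = -4044.52
(Excluded from the current account — financial account: new loans extended by domestic banks to foreign borrowers 1222.08, borrowing by resident firms from foreign banks 846.70, foreign purchases of equities on the domestic stock exchange 1571.15, domestic pension funds' purchases of foreign equities 582.28; capital account: acquisition of foreign patents and trademarks (non-produced assets) 113.80.)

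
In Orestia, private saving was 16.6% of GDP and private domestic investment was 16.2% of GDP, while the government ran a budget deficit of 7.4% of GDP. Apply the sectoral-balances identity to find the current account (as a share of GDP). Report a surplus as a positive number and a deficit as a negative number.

-7.0

By the sectoral-balances identity, CA = (S_private - I) + (T - G).
Private balance = 16.6 - 16.2 = 0.4
Government balance (T - G) = -7.4
CA = 0.4 + (-7.4) = -7.0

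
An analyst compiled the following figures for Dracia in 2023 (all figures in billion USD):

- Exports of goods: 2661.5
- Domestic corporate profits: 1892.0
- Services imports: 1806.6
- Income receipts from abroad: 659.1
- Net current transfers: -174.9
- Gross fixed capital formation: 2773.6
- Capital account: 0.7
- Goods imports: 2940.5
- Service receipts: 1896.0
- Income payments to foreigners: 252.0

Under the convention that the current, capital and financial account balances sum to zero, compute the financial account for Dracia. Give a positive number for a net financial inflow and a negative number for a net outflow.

Goods balance = 2661.5 - 2940.5 = -279.0
Services balance = 1896.0 - 1806.6 = 89.4
Trade balance (goods + services) = -279.0 + 89.4 = -189.6
Net primary income = 659.1 - 252.0 = 407.1
Net secondary income = -174.9
Current account = -189.6 + 407.1 + (-174.9) = 42.6
Financial account = -(42.6 + 0.7) = -43.3

-43.3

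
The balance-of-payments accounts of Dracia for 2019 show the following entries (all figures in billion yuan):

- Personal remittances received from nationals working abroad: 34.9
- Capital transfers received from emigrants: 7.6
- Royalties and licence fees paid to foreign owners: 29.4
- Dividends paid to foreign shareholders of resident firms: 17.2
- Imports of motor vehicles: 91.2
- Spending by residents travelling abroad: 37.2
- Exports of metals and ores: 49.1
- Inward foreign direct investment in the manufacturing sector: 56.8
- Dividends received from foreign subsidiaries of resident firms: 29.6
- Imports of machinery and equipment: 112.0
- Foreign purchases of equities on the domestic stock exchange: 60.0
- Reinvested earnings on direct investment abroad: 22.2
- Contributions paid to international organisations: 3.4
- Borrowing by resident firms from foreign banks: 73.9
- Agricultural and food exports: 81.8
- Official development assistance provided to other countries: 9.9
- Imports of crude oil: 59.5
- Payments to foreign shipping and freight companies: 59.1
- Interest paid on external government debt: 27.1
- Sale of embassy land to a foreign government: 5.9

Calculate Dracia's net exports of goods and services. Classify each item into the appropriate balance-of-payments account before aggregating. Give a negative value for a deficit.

Goods: 49.1 + 81.8 - 59.5 - 112.0 - 91.2 = -131.8
Services: -59.1 - 37.2 - 29.4 = -125.7
Trade balance = -131.8 + (-125.7) = -257.5
(Excluded from the trade balance — secondary income: personal remittances received from nationals working abroad 34.9, contributions paid to international organisations 3.4, official development assistance provided to other countries 9.9; capital account: capital transfers received from emigrants 7.6, sale of embassy land to a foreign government 5.9; primary income: dividends paid to foreign shareholders of resident firms 17.2, dividends received from foreign subsidiaries of resident firms 29.6, reinvested earnings on direct investment abroad 22.2, interest paid on external government debt 27.1; financial account: inward foreign direct investment in the manufacturing sector 56.8, foreign purchases of equities on the domestic stock exchange 60.0, borrowing by resident firms from foreign banks 73.9.)

-257.5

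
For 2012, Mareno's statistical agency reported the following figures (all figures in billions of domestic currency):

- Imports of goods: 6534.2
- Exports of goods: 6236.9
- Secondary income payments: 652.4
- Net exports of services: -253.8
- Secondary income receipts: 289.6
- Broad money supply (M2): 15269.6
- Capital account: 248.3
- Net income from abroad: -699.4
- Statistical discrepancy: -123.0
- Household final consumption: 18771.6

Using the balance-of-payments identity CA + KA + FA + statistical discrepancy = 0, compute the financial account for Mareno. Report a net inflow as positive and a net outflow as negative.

Goods balance = 6236.9 - 6534.2 = -297.3
Services balance = -253.8
Trade balance (goods + services) = -297.3 + (-253.8) = -551.1
Net primary income = -699.4
Net secondary income = 289.6 - 652.4 = -362.8
Current account = -551.1 + (-699.4) + (-362.8) = -1613.3
Financial account = -(-1613.3 + 248.3 + (-123.0)) = 1488.0

1488.0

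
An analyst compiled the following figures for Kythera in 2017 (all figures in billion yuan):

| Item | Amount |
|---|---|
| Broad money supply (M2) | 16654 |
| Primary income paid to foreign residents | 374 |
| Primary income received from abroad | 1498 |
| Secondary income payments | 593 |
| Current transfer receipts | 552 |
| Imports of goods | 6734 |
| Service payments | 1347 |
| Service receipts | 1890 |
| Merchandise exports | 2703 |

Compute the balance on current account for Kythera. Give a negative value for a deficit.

Goods balance = 2703 - 6734 = -4031
Services balance = 1890 - 1347 = 543
Trade balance (goods + services) = -4031 + 543 = -3488
Net primary income = 1498 - 374 = 1124
Net secondary income = 552 - 593 = -41
Current account = -3488 + 1124 + (-41) = -2405

-2405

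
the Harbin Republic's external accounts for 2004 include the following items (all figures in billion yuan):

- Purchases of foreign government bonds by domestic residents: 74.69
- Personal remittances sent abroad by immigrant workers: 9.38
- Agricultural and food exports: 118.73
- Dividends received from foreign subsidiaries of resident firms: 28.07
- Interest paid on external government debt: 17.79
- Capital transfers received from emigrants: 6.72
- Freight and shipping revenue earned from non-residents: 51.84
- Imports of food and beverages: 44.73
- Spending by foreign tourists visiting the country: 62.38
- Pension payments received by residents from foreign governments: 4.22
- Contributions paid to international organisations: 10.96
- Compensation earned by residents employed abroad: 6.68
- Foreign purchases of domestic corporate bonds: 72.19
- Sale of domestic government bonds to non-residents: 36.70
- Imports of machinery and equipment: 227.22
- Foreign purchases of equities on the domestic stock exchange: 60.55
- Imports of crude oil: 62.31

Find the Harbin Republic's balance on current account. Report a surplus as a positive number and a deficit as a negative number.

-100.47

Goods: 118.73 - 62.31 - 227.22 - 44.73 = -215.53
Services: 51.84 + 62.38 = 114.22
Primary income: 28.07 - 17.79 + 6.68 = 16.96
Secondary income: 4.22 - 10.96 - 9.38 = -16.12
Current account = (-215.53) + 114.22 + 16.96 + (-16.12) = -100.47
(Excluded from the current account — financial account: purchases of foreign government bonds by domestic residents 74.69, foreign purchases of domestic corporate bonds 72.19, sale of domestic government bonds to non-residents 36.70, foreign purchases of equities on the domestic stock exchange 60.55; capital account: capital transfers received from emigrants 6.72.)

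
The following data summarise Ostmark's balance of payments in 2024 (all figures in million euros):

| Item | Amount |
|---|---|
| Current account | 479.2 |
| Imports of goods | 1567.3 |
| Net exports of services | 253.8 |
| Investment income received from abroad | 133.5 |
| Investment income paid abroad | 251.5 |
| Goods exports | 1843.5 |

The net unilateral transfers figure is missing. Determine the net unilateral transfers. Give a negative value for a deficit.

Current account = goods balance + services balance + net primary income + net secondary income
Sum of the known components = 412.0
Net unilateral transfers = CA - (known components) = 479.2 - 412.0 = 67.2

67.2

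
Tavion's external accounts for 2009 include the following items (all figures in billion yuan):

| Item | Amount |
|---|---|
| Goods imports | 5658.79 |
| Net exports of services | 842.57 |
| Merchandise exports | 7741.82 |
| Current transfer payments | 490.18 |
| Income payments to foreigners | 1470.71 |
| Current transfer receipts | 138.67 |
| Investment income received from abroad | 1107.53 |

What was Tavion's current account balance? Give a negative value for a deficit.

Goods balance = 7741.82 - 5658.79 = 2083.03
Services balance = 842.57
Trade balance (goods + services) = 2083.03 + 842.57 = 2925.60
Net primary income = 1107.53 - 1470.71 = -363.18
Net secondary income = 138.67 - 490.18 = -351.51
Current account = 2925.60 + (-363.18) + (-351.51) = 2210.91

2210.91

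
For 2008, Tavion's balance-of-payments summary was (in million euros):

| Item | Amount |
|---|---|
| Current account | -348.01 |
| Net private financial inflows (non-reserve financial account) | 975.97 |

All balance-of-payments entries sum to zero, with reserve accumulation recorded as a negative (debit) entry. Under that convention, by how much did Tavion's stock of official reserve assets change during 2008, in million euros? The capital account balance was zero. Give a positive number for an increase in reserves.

Official reserve transactions balance = -((-348.01) + 975.97) = -627.96
An accumulation of reserves is recorded as a debit (negative entry), so the change in the stock of reserves is the negative of that balance.
Change in official reserves = -(-627.96) = 627.96

627.96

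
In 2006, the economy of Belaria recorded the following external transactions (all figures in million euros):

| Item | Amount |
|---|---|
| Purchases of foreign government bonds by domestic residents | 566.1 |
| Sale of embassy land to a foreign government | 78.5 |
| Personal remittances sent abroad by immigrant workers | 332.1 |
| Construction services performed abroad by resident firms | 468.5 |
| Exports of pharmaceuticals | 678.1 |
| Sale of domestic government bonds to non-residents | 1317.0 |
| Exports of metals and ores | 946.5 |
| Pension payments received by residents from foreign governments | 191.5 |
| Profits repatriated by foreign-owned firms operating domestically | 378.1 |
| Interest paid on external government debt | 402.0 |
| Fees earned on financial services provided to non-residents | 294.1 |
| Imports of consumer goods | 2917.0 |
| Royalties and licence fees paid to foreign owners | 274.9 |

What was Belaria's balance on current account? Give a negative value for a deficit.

-1725.4

Goods: -2917.0 + 946.5 + 678.1 = -1292.4
Services: 294.1 + 468.5 - 274.9 = 487.7
Primary income: -402.0 - 378.1 = -780.1
Secondary income: -332.1 + 191.5 = -140.6
Current account = (-1292.4) + 487.7 + (-780.1) + (-140.6) = -1725.4
(Excluded from the current account — financial account: purchases of foreign government bonds by domestic residents 566.1, sale of domestic government bonds to non-residents 1317.0; capital account: sale of embassy land to a foreign government 78.5.)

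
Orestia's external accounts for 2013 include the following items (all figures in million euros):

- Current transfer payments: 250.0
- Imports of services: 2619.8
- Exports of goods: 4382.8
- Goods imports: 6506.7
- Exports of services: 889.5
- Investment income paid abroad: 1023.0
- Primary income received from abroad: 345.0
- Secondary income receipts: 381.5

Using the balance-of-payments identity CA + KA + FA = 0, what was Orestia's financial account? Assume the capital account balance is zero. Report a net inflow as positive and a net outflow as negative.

4400.7

Goods balance = 4382.8 - 6506.7 = -2123.9
Services balance = 889.5 - 2619.8 = -1730.3
Trade balance (goods + services) = -2123.9 + (-1730.3) = -3854.2
Net primary income = 345.0 - 1023.0 = -678.0
Net secondary income = 381.5 - 250.0 = 131.5
Current account = -3854.2 + (-678.0) + 131.5 = -4400.7
Financial account = -(-4400.7) = 4400.7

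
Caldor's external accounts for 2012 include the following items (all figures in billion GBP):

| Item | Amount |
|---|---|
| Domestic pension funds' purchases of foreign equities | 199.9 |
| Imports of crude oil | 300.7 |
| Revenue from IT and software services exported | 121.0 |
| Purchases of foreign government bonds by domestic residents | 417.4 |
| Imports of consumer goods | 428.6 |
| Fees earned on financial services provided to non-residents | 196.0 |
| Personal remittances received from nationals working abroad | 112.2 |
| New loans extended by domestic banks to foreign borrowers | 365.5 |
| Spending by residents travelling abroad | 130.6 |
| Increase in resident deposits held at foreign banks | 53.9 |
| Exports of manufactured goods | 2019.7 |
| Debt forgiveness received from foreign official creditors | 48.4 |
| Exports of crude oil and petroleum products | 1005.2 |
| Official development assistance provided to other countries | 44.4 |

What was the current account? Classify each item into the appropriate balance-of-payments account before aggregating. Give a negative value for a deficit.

2549.8

Goods: -428.6 - 300.7 + 2019.7 + 1005.2 = 2295.6
Services: -130.6 + 196.0 + 121.0 = 186.4
Secondary income: -44.4 + 112.2 = 67.8
Current account = 2295.6 + 186.4 + 67.8 = 2549.8
(Excluded from the current account — financial account: domestic pension funds' purchases of foreign equities 199.9, purchases of foreign government bonds by domestic residents 417.4, new loans extended by domestic banks to foreign borrowers 365.5, increase in resident deposits held at foreign banks 53.9; capital account: debt forgiveness received from foreign official creditors 48.4.)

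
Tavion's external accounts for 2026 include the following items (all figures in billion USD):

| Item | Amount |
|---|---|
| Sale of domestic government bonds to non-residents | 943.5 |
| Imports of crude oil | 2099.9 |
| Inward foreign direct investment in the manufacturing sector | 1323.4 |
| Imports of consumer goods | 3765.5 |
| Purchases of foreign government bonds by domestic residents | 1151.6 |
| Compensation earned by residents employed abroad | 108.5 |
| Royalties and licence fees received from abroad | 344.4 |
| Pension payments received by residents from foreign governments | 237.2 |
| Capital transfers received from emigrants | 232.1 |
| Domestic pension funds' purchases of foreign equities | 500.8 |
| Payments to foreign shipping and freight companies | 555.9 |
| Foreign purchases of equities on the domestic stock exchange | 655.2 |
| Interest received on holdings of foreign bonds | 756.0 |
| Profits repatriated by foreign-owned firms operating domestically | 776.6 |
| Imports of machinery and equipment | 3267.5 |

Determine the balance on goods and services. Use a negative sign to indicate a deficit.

Goods: -3765.5 - 2099.9 - 3267.5 = -9132.9
Services: -555.9 + 344.4 = -211.5
Trade balance = -9132.9 + (-211.5) = -9344.4
(Excluded from the trade balance — financial account: sale of domestic government bonds to non-residents 943.5, inward foreign direct investment in the manufacturing sector 1323.4, purchases of foreign government bonds by domestic residents 1151.6, domestic pension funds' purchases of foreign equities 500.8, foreign purchases of equities on the domestic stock exchange 655.2; primary income: compensation earned by residents employed abroad 108.5, interest received on holdings of foreign bonds 756.0, profits repatriated by foreign-owned firms operating domestically 776.6; secondary income: pension payments received by residents from foreign governments 237.2; capital account: capital transfers received from emigrants 232.1.)

-9344.4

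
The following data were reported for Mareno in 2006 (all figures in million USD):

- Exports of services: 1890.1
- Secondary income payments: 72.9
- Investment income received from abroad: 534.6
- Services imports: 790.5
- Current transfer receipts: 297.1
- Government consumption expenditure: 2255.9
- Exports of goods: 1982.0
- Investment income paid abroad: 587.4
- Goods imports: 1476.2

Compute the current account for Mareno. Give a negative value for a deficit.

Goods balance = 1982.0 - 1476.2 = 505.8
Services balance = 1890.1 - 790.5 = 1099.6
Trade balance (goods + services) = 505.8 + 1099.6 = 1605.4
Net primary income = 534.6 - 587.4 = -52.8
Net secondary income = 297.1 - 72.9 = 224.2
Current account = 1605.4 + (-52.8) + 224.2 = 1776.8

1776.8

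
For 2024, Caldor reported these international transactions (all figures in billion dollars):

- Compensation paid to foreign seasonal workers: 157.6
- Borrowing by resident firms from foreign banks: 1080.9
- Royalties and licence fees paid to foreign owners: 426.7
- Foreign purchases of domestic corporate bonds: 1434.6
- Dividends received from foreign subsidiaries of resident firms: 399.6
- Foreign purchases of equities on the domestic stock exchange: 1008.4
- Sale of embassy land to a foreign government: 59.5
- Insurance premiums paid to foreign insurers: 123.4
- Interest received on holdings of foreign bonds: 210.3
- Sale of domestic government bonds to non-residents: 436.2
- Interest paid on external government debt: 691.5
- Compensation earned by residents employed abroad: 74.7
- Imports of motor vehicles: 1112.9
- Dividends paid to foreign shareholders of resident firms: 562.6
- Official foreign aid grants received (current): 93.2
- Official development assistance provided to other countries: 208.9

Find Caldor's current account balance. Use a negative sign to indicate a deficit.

-2505.8

Goods: -1112.9
Services: -426.7 - 123.4 = -550.1
Primary income: -562.6 + 210.3 + 399.6 + 74.7 - 691.5 - 157.6 = -727.1
Secondary income: 93.2 - 208.9 = -115.7
Current account = (-1112.9) + (-550.1) + (-727.1) + (-115.7) = -2505.8
(Excluded from the current account — financial account: borrowing by resident firms from foreign banks 1080.9, foreign purchases of domestic corporate bonds 1434.6, foreign purchases of equities on the domestic stock exchange 1008.4, sale of domestic government bonds to non-residents 436.2; capital account: sale of embassy land to a foreign government 59.5.)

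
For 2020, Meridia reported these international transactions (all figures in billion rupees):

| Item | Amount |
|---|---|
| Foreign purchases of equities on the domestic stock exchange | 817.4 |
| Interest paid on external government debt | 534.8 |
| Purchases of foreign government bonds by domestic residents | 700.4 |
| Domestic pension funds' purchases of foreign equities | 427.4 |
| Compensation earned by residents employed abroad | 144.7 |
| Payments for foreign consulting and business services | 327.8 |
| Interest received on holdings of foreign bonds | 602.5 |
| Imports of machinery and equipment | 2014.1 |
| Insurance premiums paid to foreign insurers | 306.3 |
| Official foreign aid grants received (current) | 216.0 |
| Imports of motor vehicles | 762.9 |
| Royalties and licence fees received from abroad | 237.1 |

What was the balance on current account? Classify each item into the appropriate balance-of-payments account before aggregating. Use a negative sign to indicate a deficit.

Goods: -2014.1 - 762.9 = -2777.0
Services: -306.3 + 237.1 - 327.8 = -397.0
Primary income: -534.8 + 602.5 + 144.7 = 212.4
Secondary income: 216.0
Current account = (-2777.0) + (-397.0) + 212.4 + 216.0 = -2745.6
(Excluded from the current account — financial account: foreign purchases of equities on the domestic stock exchange 817.4, purchases of foreign government bonds by domestic residents 700.4, domestic pension funds' purchases of foreign equities 427.4.)

-2745.6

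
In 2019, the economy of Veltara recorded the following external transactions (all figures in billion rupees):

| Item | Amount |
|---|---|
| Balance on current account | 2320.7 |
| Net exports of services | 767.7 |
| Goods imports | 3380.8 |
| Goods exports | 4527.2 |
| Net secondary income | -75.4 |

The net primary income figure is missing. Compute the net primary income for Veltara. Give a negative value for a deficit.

482.0

Current account = goods balance + services balance + net primary income + net secondary income
Sum of the known components = 1838.7
Net primary income = CA - (known components) = 2320.7 - 1838.7 = 482.0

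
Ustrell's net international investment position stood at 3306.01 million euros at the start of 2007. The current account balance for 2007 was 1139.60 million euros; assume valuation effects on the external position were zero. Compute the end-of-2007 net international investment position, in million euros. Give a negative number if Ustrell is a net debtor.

4445.61

With no valuation effects, change in NIIP = current account = 1139.60
End-of-year NIIP = 3306.01 + 1139.60 = 4445.61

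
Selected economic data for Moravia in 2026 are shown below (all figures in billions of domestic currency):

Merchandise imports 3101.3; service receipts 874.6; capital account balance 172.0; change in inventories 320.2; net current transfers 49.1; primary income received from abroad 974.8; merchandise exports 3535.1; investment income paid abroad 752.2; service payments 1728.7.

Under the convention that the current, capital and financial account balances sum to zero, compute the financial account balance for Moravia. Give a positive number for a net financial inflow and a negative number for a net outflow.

-23.4

Goods balance = 3535.1 - 3101.3 = 433.8
Services balance = 874.6 - 1728.7 = -854.1
Trade balance (goods + services) = 433.8 + (-854.1) = -420.3
Net primary income = 974.8 - 752.2 = 222.6
Net secondary income = 49.1
Current account = -420.3 + 222.6 + 49.1 = -148.6
Financial account = -(-148.6 + 172.0) = -23.4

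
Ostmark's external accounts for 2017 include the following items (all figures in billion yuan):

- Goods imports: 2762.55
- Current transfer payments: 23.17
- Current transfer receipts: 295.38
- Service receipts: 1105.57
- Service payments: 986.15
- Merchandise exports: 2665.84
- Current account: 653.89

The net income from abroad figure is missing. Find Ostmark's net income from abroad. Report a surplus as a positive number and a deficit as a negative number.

358.97

Current account = goods balance + services balance + net primary income + net secondary income
Sum of the known components = 294.92
Net income from abroad = CA - (known components) = 653.89 - 294.92 = 358.97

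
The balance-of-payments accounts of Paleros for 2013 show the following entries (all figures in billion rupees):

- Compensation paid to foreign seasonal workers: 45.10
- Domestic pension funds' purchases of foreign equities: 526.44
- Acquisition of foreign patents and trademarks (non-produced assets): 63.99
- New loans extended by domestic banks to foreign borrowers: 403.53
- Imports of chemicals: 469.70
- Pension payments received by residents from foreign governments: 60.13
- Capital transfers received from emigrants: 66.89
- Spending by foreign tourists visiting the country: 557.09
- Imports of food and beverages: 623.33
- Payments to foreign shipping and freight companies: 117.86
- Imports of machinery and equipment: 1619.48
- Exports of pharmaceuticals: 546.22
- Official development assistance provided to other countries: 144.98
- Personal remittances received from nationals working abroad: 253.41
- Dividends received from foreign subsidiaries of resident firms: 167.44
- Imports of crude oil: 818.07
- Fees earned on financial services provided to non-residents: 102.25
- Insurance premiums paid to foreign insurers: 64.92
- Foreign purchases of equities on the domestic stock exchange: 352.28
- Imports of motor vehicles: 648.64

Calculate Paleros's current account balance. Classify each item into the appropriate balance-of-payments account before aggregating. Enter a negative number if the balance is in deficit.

-2865.54

Goods: -648.64 - 469.70 + 546.22 - 818.07 - 623.33 - 1619.48 = -3633.00
Services: 557.09 + 102.25 - 117.86 - 64.92 = 476.56
Primary income: -45.10 + 167.44 = 122.34
Secondary income: 60.13 - 144.98 + 253.41 = 168.56
Current account = (-3633.00) + 476.56 + 122.34 + 168.56 = -2865.54
(Excluded from the current account — financial account: domestic pension funds' purchases of foreign equities 526.44, new loans extended by domestic banks to foreign borrowers 403.53, foreign purchases of equities on the domestic stock exchange 352.28; capital account: acquisition of foreign patents and trademarks (non-produced assets) 63.99, capital transfers received from emigrants 66.89.)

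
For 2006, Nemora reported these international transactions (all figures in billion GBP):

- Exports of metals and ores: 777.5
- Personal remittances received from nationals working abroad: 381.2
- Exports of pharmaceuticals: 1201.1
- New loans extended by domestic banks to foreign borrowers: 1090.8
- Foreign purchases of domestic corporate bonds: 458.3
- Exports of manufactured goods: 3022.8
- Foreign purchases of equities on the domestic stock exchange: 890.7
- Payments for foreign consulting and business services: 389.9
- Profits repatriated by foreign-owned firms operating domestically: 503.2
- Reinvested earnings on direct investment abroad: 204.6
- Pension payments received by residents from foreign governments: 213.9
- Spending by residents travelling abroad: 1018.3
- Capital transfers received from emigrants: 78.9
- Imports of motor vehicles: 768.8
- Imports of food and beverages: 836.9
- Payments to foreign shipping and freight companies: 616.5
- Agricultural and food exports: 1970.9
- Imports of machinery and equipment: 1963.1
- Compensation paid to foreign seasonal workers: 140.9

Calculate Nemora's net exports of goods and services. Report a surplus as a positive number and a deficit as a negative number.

Goods: -1963.1 + 777.5 + 3022.8 - 768.8 + 1970.9 - 836.9 + 1201.1 = 3403.5
Services: -389.9 - 616.5 - 1018.3 = -2024.7
Trade balance = 3403.5 + (-2024.7) = 1378.8
(Excluded from the trade balance — secondary income: personal remittances received from nationals working abroad 381.2, pension payments received by residents from foreign governments 213.9; financial account: new loans extended by domestic banks to foreign borrowers 1090.8, foreign purchases of domestic corporate bonds 458.3, foreign purchases of equities on the domestic stock exchange 890.7; primary income: profits repatriated by foreign-owned firms operating domestically 503.2, reinvested earnings on direct investment abroad 204.6, compensation paid to foreign seasonal workers 140.9; capital account: capital transfers received from emigrants 78.9.)

1378.8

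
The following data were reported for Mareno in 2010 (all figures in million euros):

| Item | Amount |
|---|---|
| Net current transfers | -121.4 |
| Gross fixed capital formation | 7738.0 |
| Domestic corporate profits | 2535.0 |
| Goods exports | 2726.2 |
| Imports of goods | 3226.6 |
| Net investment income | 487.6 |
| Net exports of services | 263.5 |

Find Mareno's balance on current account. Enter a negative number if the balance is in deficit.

129.3

Goods balance = 2726.2 - 3226.6 = -500.4
Services balance = 263.5
Trade balance (goods + services) = -500.4 + 263.5 = -236.9
Net primary income = 487.6
Net secondary income = -121.4
Current account = -236.9 + 487.6 + (-121.4) = 129.3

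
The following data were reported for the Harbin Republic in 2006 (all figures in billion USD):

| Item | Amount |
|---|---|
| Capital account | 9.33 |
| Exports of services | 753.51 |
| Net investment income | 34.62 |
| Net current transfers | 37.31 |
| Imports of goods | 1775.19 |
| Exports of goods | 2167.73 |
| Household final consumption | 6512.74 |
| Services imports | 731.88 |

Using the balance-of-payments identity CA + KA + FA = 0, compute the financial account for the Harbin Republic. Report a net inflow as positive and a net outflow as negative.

Goods balance = 2167.73 - 1775.19 = 392.54
Services balance = 753.51 - 731.88 = 21.63
Trade balance (goods + services) = 392.54 + 21.63 = 414.17
Net primary income = 34.62
Net secondary income = 37.31
Current account = 414.17 + 34.62 + 37.31 = 486.10
Financial account = -(486.10 + 9.33) = -495.43

-495.43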